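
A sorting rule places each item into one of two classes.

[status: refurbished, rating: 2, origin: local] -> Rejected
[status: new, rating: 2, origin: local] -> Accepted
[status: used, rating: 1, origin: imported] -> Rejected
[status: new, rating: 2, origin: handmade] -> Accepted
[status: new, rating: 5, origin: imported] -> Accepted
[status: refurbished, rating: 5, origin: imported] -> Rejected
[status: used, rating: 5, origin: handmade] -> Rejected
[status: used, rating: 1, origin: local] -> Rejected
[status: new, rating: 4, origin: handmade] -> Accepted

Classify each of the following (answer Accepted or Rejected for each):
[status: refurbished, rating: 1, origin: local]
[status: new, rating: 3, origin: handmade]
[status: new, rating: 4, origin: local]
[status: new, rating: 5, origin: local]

Rejected, Accepted, Accepted, Accepted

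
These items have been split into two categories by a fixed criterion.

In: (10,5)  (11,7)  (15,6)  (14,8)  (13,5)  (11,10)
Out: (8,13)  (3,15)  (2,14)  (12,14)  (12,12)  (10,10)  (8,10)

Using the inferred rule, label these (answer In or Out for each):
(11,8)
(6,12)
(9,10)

'In' ⟺ first > second.

In, Out, Out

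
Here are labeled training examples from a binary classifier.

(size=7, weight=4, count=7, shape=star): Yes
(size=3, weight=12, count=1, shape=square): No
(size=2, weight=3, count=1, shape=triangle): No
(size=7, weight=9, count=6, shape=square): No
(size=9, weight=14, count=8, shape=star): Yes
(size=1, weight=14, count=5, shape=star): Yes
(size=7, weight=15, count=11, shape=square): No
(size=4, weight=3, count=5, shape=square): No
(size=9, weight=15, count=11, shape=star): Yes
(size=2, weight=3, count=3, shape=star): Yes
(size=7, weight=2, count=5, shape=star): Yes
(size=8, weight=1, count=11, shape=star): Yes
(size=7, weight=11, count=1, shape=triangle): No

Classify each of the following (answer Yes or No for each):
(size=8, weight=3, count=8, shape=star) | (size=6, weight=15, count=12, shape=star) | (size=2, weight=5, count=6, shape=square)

The simplest hypothesis consistent with all the labels is: shape is star.

Yes, Yes, No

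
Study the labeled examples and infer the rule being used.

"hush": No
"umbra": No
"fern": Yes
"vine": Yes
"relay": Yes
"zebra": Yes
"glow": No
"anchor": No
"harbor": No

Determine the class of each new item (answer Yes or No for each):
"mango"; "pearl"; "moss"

No, Yes, No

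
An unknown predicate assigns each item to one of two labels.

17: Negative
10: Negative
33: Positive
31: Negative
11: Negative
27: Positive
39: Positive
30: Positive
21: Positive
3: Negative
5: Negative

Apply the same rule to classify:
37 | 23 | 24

Every 'Positive' example satisfies: multiple of 3 AND at least 5. None of the 'Negative' examples do.
37: Negative (37 = 3·12 + 1, 37 ≥ 5). 23: Negative (23 = 3·7 + 2, 23 ≥ 5). 24: Positive (24 = 3·8, 24 ≥ 5).

Negative, Negative, Positive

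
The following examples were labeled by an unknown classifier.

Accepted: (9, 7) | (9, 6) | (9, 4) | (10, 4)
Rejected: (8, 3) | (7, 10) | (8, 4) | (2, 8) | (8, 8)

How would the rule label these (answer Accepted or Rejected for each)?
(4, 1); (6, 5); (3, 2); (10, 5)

Rejected, Rejected, Rejected, Accepted

The classifier is using: first ≥ 9.
(4, 1): first 4, does not pass → Rejected. (6, 5): first 6, does not pass → Rejected. (3, 2): first 3, does not pass → Rejected. (10, 5): first 10, matches → Accepted.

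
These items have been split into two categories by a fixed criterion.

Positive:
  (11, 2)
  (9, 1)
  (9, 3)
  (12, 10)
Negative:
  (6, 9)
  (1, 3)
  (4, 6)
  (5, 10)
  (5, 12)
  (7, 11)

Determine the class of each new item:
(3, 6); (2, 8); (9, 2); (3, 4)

Negative, Negative, Positive, Negative

A rule that fits every label: first > second — true of each 'Positive' example, false of each 'Negative' one.
(3, 6): 3 < 6, lacks this property → Negative.
(2, 8): 2 < 8, lacks this property → Negative.
(9, 2): 9 > 2, fits → Positive.
(3, 4): 3 < 4, lacks this property → Negative.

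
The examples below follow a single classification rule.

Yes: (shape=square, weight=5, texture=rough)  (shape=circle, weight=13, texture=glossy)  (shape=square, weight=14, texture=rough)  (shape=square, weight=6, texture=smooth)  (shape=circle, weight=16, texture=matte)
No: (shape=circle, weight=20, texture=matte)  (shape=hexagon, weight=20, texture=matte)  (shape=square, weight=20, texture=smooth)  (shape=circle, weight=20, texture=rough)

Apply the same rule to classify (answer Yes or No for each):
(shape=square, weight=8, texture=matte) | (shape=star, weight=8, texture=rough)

Yes, Yes

A rule that fits every label: weight ≤ 16 — true of each 'Yes' example, false of each 'No' one.
Yes: (shape=square, weight=8, texture=matte), since weight = 8. Yes: (shape=star, weight=8, texture=rough), since weight = 8.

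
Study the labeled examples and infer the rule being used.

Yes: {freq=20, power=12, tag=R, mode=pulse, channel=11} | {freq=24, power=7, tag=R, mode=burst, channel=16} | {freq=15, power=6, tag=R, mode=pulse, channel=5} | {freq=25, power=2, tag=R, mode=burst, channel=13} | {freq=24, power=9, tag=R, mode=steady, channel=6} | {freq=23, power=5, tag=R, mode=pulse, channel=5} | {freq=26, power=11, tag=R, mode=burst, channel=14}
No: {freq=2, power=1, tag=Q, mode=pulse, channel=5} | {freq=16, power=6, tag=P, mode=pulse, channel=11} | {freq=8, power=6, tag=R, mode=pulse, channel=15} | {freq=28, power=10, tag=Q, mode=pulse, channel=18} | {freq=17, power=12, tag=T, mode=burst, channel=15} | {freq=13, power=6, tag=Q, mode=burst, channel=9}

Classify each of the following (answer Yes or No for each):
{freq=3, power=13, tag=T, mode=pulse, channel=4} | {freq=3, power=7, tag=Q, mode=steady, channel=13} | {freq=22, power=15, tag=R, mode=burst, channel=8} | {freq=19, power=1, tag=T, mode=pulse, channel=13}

No, No, Yes, No

The pattern is that an item is 'Yes' exactly when: tag is R AND freq ≥ 13.
{freq=3, power=13, tag=T, mode=pulse, channel=4}: No (tag is T, freq = 3). {freq=3, power=7, tag=Q, mode=steady, channel=13}: No (tag is Q, freq = 3). {freq=22, power=15, tag=R, mode=burst, channel=8}: Yes (tag is R, freq = 22). {freq=19, power=1, tag=T, mode=pulse, channel=13}: No (tag is T, freq = 19).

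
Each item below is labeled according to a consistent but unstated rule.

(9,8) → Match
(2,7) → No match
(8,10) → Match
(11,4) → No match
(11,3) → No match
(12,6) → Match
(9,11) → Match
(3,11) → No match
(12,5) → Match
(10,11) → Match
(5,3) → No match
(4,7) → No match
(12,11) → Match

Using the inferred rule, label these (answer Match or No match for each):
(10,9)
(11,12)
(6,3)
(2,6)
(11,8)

Match, Match, No match, No match, Match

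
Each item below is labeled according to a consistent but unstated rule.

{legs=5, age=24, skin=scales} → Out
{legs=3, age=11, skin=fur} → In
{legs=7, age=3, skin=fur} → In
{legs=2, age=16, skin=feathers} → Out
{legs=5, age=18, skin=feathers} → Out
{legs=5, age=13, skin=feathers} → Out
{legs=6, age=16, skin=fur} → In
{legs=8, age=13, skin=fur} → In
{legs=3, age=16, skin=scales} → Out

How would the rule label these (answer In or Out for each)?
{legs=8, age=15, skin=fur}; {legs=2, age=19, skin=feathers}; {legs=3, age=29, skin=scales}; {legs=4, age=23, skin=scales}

In, Out, Out, Out

The distinguishing property — skin is fur — holds for all the 'In' cases and none of the 'Out' cases.
{legs=8, age=15, skin=fur} — skin is fur, hence In. {legs=2, age=19, skin=feathers} — skin is feathers, hence Out. {legs=3, age=29, skin=scales} — skin is scales, hence Out. {legs=4, age=23, skin=scales} — skin is scales, hence Out.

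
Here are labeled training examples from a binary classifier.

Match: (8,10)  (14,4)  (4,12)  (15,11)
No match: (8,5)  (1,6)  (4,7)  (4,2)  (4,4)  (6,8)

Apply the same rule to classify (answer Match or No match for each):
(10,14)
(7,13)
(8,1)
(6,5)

Match, Match, No match, No match

Every 'Match' example satisfies: sum ≥ 16. None of the 'No match' examples do.
Match: (10,14), since 10+14 = 24.
Match: (7,13), since 7+13 = 20.
No match: (8,1), since 8+1 = 9.
No match: (6,5), since 6+5 = 11.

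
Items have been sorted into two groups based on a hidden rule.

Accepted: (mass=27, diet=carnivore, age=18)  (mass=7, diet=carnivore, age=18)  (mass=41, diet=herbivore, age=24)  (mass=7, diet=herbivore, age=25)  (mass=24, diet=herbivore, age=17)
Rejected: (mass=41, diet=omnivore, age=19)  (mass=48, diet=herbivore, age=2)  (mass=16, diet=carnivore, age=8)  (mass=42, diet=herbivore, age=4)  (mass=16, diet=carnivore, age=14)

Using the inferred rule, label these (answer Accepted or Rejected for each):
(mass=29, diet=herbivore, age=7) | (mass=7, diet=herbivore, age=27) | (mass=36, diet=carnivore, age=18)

Rejected, Accepted, Accepted

The common property of the 'Accepted' items is: age ≥ 17 AND age ≠ 19. No 'Rejected' item has it.
Rejected: (mass=29, diet=herbivore, age=7), since age = 7. Accepted: (mass=7, diet=herbivore, age=27), since age = 27. Accepted: (mass=36, diet=carnivore, age=18), since age = 18.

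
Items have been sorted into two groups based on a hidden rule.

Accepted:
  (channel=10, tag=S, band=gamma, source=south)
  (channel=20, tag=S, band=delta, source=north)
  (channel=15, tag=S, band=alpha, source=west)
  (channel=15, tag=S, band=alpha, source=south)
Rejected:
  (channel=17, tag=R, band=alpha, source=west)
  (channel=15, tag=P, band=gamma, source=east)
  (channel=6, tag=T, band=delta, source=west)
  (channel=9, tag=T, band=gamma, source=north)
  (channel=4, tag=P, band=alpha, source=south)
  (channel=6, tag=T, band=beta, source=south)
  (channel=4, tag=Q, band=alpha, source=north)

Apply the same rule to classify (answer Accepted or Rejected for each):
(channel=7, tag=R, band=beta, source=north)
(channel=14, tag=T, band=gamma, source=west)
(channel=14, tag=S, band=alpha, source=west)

The simplest hypothesis consistent with all the labels is: tag is S.
(channel=7, tag=R, band=beta, source=north) — tag is R, hence Rejected. (channel=14, tag=T, band=gamma, source=west) — tag is T, hence Rejected. (channel=14, tag=S, band=alpha, source=west) — tag is S, hence Accepted.

Rejected, Rejected, Accepted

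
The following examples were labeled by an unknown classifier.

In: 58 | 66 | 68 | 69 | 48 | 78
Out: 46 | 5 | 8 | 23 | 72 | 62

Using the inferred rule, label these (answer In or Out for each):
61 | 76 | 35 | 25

The simplest hypothesis consistent with all the labels is: digit sum ≥ 11.

Out, In, Out, Out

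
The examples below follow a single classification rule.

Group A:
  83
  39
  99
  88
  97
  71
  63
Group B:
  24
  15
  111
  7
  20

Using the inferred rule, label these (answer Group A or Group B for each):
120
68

The common property of the 'Group A' items is: digit sum ≥ 8. No 'Group B' item has it.
120 → digit sum 1+2+0 = 3 → Group B. 68 → digit sum 6+8 = 14 → Group A.

Group B, Group A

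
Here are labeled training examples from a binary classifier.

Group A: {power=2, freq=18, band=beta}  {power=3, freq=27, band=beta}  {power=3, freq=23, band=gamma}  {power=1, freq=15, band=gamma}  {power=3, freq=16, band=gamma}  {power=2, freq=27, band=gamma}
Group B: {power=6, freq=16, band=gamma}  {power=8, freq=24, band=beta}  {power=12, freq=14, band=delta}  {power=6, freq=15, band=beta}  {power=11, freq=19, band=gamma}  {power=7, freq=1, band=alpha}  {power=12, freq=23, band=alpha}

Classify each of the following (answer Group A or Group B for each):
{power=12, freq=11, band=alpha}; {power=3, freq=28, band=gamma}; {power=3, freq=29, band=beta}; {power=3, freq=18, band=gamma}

The distinguishing property — power ≤ 3 — holds for all the 'Group A' cases and none of the 'Group B' cases.
{power=12, freq=11, band=alpha} — power = 12, hence Group B. {power=3, freq=28, band=gamma} — power = 3, hence Group A. {power=3, freq=29, band=beta} — power = 3, hence Group A. {power=3, freq=18, band=gamma} — power = 3, hence Group A.

Group B, Group A, Group A, Group A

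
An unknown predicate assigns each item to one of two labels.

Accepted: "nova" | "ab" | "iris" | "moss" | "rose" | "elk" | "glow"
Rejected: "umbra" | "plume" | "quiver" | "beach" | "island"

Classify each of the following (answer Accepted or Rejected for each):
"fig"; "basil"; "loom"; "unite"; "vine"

Accepted, Rejected, Accepted, Rejected, Accepted

The simplest hypothesis consistent with all the labels is: length ≤ 4.
Accepted: "fig", since length 3. Rejected: "basil", since length 5. Accepted: "loom", since length 4. Rejected: "unite", since length 5. Accepted: "vine", since length 4.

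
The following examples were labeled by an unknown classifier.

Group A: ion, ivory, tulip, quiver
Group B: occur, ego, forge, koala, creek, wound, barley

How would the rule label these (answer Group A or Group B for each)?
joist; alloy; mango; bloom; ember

Group A, Group B, Group B, Group B, Group B

A rule that fits every label: contains 'i' — true of each 'Group A' example, false of each 'Group B' one.
Group A: joist, since has 'i'. Group B: alloy, since no 'i'. Group B: mango, since no 'i'. Group B: bloom, since no 'i'. Group B: ember, since no 'i'.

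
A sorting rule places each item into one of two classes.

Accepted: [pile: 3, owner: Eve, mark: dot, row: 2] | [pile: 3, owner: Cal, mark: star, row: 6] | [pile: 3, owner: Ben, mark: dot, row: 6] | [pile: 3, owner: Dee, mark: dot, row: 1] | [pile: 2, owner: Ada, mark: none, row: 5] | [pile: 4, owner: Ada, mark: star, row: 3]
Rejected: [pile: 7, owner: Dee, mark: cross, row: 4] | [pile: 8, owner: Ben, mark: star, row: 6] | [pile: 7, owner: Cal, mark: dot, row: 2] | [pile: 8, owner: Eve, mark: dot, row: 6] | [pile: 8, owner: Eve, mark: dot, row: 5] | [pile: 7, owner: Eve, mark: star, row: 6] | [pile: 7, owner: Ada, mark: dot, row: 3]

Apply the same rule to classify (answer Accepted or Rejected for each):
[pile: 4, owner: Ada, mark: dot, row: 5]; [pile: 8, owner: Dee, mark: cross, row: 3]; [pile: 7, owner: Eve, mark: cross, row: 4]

Accepted, Rejected, Rejected

The rule appears to be: pile ≤ 4.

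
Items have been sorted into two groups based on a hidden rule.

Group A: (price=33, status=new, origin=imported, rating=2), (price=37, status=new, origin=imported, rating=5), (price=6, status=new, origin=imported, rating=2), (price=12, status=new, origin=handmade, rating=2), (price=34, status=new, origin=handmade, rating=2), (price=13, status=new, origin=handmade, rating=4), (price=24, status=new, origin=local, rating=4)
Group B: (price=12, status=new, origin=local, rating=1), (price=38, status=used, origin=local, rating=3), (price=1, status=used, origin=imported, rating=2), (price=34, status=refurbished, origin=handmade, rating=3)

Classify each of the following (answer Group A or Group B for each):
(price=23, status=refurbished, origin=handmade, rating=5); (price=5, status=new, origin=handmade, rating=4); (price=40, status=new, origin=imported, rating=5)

The classifier is using: status is new AND rating ≥ 2.
Group B: (price=23, status=refurbished, origin=handmade, rating=5), since status is refurbished, rating = 5. Group A: (price=5, status=new, origin=handmade, rating=4), since status is new, rating = 4. Group A: (price=40, status=new, origin=imported, rating=5), since status is new, rating = 5.

Group B, Group A, Group A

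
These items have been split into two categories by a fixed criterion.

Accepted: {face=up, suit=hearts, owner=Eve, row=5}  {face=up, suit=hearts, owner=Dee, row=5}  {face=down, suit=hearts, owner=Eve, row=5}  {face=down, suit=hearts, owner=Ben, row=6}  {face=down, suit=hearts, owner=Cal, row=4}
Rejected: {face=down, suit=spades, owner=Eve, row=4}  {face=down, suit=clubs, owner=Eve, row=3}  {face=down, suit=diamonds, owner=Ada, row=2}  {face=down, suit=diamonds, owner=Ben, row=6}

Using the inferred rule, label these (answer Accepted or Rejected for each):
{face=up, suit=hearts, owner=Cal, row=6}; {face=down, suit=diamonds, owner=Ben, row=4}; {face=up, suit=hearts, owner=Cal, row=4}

Every 'Accepted' example satisfies: suit is hearts. None of the 'Rejected' examples do.

Accepted, Rejected, Accepted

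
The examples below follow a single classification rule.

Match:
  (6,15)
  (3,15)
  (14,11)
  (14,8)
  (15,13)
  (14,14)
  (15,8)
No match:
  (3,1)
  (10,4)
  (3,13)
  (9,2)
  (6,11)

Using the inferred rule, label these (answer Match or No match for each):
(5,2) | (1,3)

No match, No match

The common property of the 'Match' items is: sum ≥ 18. No 'No match' item has it.
No match: (5,2), since 5+2 = 7.
No match: (1,3), since 1+3 = 4.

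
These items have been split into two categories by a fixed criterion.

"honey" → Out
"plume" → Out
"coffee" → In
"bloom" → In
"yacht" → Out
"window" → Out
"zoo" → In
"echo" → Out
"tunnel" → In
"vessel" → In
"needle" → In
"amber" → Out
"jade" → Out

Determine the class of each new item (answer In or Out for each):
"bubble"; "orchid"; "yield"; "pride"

Comparing the two groups points to one rule — has a double letter.

In, Out, Out, Out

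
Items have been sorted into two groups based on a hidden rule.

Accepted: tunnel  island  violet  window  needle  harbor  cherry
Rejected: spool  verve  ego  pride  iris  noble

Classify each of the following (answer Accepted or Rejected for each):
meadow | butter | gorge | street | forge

Accepted, Accepted, Rejected, Accepted, Rejected

One predicate separates the groups cleanly: length 6.
meadow: length 6 — fits, so Accepted.
butter: length 6 — fits, so Accepted.
gorge: length 5 — doesn't qualify, so Rejected.
street: length 6 — fits, so Accepted.
forge: length 5 — doesn't qualify, so Rejected.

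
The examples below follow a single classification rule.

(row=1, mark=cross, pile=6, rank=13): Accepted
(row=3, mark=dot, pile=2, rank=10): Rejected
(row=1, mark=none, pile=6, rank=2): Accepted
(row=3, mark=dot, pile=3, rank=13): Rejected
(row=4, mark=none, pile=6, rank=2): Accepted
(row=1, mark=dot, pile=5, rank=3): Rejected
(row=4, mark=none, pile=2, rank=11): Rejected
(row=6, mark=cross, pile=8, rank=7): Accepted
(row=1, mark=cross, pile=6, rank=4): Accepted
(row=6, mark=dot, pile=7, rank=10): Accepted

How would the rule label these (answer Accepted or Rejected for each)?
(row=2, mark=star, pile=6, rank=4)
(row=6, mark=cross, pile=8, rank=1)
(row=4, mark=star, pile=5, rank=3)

The common property of the 'Accepted' items is: pile ≥ 6. No 'Rejected' item has it.
(row=2, mark=star, pile=6, rank=4) → pile = 6 → Accepted.
(row=6, mark=cross, pile=8, rank=1) → pile = 8 → Accepted.
(row=4, mark=star, pile=5, rank=3) → pile = 5 → Rejected.

Accepted, Accepted, Rejected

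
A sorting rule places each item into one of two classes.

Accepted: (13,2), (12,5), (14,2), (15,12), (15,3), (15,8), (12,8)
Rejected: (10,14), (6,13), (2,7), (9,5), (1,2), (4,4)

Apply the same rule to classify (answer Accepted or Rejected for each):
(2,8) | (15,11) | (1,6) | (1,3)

Every 'Accepted' example satisfies: first ≥ 12. None of the 'Rejected' examples do.

Rejected, Accepted, Rejected, Rejected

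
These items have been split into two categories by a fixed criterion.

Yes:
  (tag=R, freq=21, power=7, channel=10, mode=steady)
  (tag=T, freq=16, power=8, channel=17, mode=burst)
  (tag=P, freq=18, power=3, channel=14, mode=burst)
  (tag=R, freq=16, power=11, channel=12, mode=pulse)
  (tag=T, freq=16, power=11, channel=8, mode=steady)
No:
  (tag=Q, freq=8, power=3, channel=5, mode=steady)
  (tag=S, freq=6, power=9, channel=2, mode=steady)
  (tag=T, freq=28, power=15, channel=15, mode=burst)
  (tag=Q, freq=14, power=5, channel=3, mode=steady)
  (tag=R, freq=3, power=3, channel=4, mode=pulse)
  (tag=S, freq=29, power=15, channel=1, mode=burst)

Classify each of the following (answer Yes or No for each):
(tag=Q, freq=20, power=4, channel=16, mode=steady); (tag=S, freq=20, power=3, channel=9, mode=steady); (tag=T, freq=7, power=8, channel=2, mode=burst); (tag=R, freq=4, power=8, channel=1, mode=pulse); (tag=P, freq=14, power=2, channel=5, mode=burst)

'Yes' ⟺ freq ≥ 16 AND freq ≤ 21.
(tag=Q, freq=20, power=4, channel=16, mode=steady) → freq = 20 → Yes.
(tag=S, freq=20, power=3, channel=9, mode=steady) → freq = 20 → Yes.
(tag=T, freq=7, power=8, channel=2, mode=burst) → freq = 7 → No.
(tag=R, freq=4, power=8, channel=1, mode=pulse) → freq = 4 → No.
(tag=P, freq=14, power=2, channel=5, mode=burst) → freq = 14 → No.

Yes, Yes, No, No, No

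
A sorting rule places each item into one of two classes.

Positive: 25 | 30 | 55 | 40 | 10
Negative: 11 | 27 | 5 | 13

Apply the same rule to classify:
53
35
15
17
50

The simplest hypothesis consistent with all the labels is: multiple of 5 AND at least 10.
53 — 53 = 5·10 + 3, 53 ≥ 10, hence Negative. 35 — 35 = 5·7, 35 ≥ 10, hence Positive. 15 — 15 = 5·3, 15 ≥ 10, hence Positive. 17 — 17 = 5·3 + 2, 17 ≥ 10, hence Negative. 50 — 50 = 5·10, 50 ≥ 10, hence Positive.

Negative, Positive, Positive, Negative, Positive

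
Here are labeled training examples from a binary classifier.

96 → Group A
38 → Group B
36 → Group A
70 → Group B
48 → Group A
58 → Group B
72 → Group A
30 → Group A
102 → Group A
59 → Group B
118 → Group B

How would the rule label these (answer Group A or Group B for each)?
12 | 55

Group A, Group B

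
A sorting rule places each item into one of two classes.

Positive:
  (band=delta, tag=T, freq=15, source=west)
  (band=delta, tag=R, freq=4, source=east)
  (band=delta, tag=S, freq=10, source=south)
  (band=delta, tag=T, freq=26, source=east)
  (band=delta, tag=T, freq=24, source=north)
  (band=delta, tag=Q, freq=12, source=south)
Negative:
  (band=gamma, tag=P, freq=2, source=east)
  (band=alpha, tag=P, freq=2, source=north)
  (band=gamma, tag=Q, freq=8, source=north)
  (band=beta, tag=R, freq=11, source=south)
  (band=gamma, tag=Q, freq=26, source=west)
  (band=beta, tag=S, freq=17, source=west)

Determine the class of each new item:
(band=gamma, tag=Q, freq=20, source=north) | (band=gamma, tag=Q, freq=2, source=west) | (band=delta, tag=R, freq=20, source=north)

Every 'Positive' example satisfies: band is delta. None of the 'Negative' examples do.
(band=gamma, tag=Q, freq=20, source=north) — band is gamma, hence Negative. (band=gamma, tag=Q, freq=2, source=west) — band is gamma, hence Negative. (band=delta, tag=R, freq=20, source=north) — band is delta, hence Positive.

Negative, Negative, Positive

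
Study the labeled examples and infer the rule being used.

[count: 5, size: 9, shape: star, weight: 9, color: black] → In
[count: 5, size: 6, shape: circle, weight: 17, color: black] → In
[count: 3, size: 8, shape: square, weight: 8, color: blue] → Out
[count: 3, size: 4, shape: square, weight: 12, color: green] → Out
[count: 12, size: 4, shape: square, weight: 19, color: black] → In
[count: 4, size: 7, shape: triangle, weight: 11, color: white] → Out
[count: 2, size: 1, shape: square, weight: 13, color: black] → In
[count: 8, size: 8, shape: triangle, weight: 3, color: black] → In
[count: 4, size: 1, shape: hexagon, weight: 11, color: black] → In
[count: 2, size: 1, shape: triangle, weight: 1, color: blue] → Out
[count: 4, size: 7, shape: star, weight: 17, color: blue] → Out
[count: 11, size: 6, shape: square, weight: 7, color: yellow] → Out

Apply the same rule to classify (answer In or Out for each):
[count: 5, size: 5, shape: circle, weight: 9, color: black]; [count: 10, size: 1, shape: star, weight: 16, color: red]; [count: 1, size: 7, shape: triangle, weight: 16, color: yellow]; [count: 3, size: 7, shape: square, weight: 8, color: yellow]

In, Out, Out, Out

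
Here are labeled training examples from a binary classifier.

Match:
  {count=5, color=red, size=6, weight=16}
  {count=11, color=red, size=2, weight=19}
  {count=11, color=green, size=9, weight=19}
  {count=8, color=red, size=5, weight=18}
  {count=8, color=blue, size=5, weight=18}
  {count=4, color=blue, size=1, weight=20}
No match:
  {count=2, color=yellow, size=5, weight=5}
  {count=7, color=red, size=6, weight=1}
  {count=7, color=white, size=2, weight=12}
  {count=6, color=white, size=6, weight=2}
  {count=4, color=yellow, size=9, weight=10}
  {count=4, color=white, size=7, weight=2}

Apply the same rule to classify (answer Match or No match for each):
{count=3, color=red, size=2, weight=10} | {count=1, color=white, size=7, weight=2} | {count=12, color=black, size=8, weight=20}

No match, No match, Match

One predicate separates the groups cleanly: weight ≥ 16.
No match: {count=3, color=red, size=2, weight=10}, since weight = 10.
No match: {count=1, color=white, size=7, weight=2}, since weight = 2.
Match: {count=12, color=black, size=8, weight=20}, since weight = 20.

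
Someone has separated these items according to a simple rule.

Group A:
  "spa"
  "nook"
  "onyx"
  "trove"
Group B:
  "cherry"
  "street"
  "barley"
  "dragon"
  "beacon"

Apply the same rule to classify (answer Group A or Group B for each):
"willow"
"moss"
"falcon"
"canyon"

Group B, Group A, Group B, Group B

Every 'Group A' example satisfies: length ≤ 5. None of the 'Group B' examples do.
"willow" — length 6, hence Group B.
"moss" — length 4, hence Group A.
"falcon" — length 6, hence Group B.
"canyon" — length 6, hence Group B.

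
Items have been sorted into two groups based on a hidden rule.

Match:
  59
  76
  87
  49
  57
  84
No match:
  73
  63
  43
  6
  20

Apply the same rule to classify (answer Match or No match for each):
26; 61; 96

No match, No match, Match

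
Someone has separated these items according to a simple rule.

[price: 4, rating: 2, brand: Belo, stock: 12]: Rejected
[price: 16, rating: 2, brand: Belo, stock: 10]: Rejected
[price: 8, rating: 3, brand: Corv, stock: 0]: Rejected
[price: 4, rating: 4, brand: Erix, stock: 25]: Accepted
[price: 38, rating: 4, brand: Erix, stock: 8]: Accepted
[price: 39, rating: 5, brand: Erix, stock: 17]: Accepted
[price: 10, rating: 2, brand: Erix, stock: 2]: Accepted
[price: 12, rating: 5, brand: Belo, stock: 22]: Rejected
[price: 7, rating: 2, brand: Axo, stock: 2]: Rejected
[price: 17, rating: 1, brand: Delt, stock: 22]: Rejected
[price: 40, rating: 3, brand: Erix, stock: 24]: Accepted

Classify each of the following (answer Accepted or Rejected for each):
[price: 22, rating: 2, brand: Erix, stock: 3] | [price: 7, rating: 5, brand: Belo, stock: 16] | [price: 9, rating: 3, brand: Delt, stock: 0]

Accepted, Rejected, Rejected

Comparing the two groups points to one rule — brand is Erix.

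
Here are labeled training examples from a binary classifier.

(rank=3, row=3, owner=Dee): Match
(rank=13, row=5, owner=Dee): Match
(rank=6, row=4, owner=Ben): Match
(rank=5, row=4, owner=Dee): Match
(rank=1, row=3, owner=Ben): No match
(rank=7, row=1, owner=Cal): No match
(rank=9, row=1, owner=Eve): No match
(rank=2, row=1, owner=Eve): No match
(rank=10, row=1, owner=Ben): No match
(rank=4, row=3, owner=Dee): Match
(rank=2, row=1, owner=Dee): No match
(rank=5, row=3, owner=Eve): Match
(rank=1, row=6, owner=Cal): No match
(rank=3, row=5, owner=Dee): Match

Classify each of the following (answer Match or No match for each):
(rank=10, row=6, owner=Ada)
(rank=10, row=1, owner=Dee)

Rule: rank ≥ 2 AND row ≥ 3. This holds for each 'Match' example and fails for each 'No match' one.
(rank=10, row=6, owner=Ada): Match (rank = 10, row = 6).
(rank=10, row=1, owner=Dee): No match (rank = 10, row = 1).

Match, No match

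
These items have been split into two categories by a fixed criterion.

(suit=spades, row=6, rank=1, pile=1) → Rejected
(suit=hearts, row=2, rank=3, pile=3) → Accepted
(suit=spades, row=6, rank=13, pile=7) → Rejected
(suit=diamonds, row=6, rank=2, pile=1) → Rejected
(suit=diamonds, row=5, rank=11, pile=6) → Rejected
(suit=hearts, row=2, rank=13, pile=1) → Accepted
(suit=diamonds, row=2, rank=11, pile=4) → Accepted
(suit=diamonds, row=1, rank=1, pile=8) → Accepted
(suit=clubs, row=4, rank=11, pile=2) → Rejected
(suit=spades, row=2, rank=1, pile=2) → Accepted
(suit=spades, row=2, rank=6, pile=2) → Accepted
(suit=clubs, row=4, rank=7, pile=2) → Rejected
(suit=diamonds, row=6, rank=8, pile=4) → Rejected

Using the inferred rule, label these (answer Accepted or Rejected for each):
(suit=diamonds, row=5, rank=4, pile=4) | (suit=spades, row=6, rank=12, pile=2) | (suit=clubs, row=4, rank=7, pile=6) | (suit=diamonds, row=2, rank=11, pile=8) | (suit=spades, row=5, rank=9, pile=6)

The rule appears to be: row ≤ 2.
Rejected: (suit=diamonds, row=5, rank=4, pile=4), since row = 5. Rejected: (suit=spades, row=6, rank=12, pile=2), since row = 6. Rejected: (suit=clubs, row=4, rank=7, pile=6), since row = 4. Accepted: (suit=diamonds, row=2, rank=11, pile=8), since row = 2. Rejected: (suit=spades, row=5, rank=9, pile=6), since row = 5.

Rejected, Rejected, Rejected, Accepted, Rejected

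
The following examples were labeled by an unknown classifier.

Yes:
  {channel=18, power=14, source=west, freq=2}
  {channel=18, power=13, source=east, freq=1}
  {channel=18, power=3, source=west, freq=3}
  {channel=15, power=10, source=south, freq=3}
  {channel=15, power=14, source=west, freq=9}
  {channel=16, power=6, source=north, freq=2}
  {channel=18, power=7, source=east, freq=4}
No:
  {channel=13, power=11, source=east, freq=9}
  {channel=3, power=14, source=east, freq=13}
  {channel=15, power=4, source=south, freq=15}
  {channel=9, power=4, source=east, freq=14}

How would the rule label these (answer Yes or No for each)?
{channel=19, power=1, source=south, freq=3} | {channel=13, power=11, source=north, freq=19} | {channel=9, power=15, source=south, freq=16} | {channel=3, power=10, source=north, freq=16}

Yes, No, No, No

All 'Yes' examples share one property — channel ≥ 15 AND freq ≤ 9 — and every 'No' example lacks it.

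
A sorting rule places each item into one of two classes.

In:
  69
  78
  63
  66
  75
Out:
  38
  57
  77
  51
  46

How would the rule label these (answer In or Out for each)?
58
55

Out, Out

The rule appears to be: multiple of 3 AND at least 63.
58 → 58 = 3·19 + 1, 58 < 63 → Out. 55 → 55 = 3·18 + 1, 55 < 63 → Out.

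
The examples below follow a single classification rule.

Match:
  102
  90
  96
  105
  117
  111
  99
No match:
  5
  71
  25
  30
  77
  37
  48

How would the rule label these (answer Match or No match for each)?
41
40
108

No match, No match, Match

Every 'Match' example satisfies: at least 90. None of the 'No match' examples do.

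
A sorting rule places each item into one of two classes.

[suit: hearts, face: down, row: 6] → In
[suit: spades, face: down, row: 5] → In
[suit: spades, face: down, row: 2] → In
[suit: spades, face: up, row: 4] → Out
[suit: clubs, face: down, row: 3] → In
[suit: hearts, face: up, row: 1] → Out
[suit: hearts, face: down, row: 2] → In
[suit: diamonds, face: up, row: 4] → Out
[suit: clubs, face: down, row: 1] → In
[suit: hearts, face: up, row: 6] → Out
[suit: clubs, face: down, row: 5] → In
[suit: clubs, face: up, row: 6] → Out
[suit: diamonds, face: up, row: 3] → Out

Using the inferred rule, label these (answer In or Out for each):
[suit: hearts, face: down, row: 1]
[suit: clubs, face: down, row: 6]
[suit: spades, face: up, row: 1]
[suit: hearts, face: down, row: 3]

In, In, Out, In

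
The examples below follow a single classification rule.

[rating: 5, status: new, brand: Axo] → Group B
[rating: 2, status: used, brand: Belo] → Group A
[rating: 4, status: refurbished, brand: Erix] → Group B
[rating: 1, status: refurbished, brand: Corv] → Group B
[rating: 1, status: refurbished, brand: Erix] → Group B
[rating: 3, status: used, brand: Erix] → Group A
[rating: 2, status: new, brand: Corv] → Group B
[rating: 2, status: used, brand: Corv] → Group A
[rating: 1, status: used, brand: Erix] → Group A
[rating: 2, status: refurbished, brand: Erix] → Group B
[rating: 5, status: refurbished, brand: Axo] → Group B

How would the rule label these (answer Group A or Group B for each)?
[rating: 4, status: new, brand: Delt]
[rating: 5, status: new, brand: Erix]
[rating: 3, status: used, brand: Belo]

One predicate separates the groups cleanly: status is used.

Group B, Group B, Group A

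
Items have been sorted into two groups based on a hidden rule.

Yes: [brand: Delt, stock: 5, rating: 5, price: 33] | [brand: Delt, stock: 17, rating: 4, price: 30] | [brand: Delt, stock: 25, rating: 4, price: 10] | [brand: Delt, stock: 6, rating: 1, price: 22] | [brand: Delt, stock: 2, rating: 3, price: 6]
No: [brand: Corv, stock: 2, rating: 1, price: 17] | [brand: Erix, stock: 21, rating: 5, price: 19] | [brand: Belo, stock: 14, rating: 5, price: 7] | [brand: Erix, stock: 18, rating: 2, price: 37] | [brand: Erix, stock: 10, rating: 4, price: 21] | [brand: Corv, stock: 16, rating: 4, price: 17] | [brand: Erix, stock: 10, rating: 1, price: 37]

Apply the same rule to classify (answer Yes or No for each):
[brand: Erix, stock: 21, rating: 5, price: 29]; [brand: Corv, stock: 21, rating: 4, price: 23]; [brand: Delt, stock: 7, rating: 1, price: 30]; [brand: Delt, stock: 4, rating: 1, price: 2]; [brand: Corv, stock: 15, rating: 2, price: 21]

Looking at the examples, the only property every 'Yes' case has and every 'No' case lacks is: brand is Delt.

No, No, Yes, Yes, No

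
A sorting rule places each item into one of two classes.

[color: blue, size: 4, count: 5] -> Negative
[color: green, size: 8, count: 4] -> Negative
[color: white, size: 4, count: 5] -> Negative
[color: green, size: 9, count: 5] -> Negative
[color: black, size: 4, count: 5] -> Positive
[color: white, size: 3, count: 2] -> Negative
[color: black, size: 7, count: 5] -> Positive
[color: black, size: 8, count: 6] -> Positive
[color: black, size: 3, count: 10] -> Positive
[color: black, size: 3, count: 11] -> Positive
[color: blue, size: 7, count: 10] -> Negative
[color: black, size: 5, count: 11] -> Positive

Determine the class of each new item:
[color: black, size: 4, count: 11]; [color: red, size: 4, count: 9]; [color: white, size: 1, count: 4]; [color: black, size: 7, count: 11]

The classifier is using: color is black.
[color: black, size: 4, count: 11]: color is black — fits, so Positive.
[color: red, size: 4, count: 9]: color is red — lacks this property, so Negative.
[color: white, size: 1, count: 4]: color is white — lacks this property, so Negative.
[color: black, size: 7, count: 11]: color is black — fits, so Positive.

Positive, Negative, Negative, Positive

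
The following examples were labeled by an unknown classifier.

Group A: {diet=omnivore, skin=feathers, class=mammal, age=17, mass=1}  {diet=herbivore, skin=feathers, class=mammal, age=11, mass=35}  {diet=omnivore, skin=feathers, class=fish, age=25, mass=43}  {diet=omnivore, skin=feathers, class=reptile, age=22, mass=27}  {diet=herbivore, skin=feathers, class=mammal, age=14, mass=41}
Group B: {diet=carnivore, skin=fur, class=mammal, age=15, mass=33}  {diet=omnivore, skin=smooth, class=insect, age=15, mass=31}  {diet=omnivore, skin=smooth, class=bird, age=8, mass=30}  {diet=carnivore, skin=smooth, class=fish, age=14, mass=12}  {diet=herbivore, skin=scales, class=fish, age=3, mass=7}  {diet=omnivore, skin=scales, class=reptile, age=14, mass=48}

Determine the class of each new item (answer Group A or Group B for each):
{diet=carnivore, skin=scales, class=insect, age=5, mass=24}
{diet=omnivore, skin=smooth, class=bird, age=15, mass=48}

The pattern is that an item is 'Group A' exactly when: skin is feathers.
{diet=carnivore, skin=scales, class=insect, age=5, mass=24} → skin is scales → Group B. {diet=omnivore, skin=smooth, class=bird, age=15, mass=48} → skin is smooth → Group B.

Group B, Group B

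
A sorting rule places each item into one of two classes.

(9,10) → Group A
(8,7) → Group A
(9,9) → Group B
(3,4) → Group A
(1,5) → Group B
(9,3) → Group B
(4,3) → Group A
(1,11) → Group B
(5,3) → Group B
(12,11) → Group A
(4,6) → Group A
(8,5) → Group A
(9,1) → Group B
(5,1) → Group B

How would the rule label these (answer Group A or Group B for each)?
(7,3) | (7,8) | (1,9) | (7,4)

The classifier is using: product is even.
(7,3): 7·3 = 21 — does not fit, so Group B.
(7,8): 7·8 = 56 — matches, so Group A.
(1,9): 1·9 = 9 — does not fit, so Group B.
(7,4): 7·4 = 28 — matches, so Group A.

Group B, Group A, Group B, Group A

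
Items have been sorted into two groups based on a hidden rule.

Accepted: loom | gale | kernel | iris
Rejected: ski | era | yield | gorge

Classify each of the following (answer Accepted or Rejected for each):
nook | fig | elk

Accepted, Rejected, Rejected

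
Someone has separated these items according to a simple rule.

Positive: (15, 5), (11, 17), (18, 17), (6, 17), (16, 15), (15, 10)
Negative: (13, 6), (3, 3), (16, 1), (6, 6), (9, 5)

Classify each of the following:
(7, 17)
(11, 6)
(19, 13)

Positive, Negative, Positive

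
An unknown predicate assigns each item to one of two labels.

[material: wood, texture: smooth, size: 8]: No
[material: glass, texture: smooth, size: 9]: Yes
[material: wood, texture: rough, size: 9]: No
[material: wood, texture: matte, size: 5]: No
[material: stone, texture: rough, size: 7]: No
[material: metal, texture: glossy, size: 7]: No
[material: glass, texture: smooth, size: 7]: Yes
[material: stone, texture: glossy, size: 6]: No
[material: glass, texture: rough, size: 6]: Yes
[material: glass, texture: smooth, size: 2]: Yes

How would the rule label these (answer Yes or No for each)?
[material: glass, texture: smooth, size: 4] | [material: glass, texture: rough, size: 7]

The common property of the 'Yes' items is: material is glass. No 'No' item has it.
[material: glass, texture: smooth, size: 4]: material is glass, fits → Yes.
[material: glass, texture: rough, size: 7]: material is glass, fits → Yes.

Yes, Yes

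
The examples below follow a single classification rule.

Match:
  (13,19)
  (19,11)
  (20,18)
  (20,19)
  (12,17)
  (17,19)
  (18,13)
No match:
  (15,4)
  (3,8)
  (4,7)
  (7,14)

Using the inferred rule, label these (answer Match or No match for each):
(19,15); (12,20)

The distinguishing property — sum ≥ 29 — holds for all the 'Match' cases and none of the 'No match' cases.
(19,15) — 19+15 = 34, hence Match.
(12,20) — 12+20 = 32, hence Match.

Match, Match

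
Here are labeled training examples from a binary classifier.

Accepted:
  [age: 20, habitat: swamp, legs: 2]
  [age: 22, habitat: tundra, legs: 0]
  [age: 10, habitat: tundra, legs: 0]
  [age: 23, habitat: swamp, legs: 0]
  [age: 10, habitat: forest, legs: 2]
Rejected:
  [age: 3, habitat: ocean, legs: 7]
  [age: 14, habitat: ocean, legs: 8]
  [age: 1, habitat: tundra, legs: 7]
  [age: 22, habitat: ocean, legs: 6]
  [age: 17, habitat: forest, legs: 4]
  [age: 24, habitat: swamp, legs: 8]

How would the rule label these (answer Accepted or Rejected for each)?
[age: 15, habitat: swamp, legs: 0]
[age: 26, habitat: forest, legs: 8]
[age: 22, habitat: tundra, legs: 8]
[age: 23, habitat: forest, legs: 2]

Accepted, Rejected, Rejected, Accepted

The classifier is using: legs ≤ 2.
[age: 15, habitat: swamp, legs: 0]: legs = 0, satisfies this → Accepted.
[age: 26, habitat: forest, legs: 8]: legs = 8, doesn't match → Rejected.
[age: 22, habitat: tundra, legs: 8]: legs = 8, doesn't match → Rejected.
[age: 23, habitat: forest, legs: 2]: legs = 2, satisfies this → Accepted.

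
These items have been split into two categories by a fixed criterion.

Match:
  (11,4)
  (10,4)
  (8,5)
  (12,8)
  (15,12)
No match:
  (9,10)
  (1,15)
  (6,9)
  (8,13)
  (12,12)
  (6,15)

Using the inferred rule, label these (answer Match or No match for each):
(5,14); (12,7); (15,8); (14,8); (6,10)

No match, Match, Match, Match, No match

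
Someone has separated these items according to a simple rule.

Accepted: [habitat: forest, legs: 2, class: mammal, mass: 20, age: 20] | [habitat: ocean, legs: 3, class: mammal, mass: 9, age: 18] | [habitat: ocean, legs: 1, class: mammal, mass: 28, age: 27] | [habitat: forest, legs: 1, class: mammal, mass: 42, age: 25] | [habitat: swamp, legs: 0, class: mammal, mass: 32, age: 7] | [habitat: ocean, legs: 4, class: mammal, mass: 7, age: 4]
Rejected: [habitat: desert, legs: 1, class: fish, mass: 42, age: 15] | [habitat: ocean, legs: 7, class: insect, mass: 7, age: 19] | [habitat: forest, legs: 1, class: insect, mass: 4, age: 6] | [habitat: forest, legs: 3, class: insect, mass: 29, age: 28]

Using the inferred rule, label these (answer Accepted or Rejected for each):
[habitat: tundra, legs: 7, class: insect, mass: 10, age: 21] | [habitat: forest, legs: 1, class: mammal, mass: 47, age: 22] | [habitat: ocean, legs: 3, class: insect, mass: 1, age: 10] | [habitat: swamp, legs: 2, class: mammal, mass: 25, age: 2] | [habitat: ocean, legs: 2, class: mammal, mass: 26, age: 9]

Rejected, Accepted, Rejected, Accepted, Accepted

The distinguishing property — class is mammal — holds for all the 'Accepted' cases and none of the 'Rejected' cases.
[habitat: tundra, legs: 7, class: insect, mass: 10, age: 21] → class is insect → Rejected.
[habitat: forest, legs: 1, class: mammal, mass: 47, age: 22] → class is mammal → Accepted.
[habitat: ocean, legs: 3, class: insect, mass: 1, age: 10] → class is insect → Rejected.
[habitat: swamp, legs: 2, class: mammal, mass: 25, age: 2] → class is mammal → Accepted.
[habitat: ocean, legs: 2, class: mammal, mass: 26, age: 9] → class is mammal → Accepted.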